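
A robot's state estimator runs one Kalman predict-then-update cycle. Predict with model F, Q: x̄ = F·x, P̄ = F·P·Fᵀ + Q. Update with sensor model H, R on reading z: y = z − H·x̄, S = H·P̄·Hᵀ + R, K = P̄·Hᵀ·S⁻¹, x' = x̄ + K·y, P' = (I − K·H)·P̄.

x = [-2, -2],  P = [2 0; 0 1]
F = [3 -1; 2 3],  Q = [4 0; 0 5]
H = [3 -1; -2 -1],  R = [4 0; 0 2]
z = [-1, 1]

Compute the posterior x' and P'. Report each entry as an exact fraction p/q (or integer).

x' = [-4222/11583, -8975/11583]
P' = [2734/11583 -778/11583; -778/11583 14626/11583]

x̄ = F·x = [-4, -10]
P̄ = F·P·Fᵀ + Q = [23 9; 9 22]
y = z − H·x̄ = [1, -17]
S = H·P̄·Hᵀ + R = [179 -125; -125 152]
K = P̄·Hᵀ·S⁻¹ = [2245/11583 -2345/11583; -4240/11583 -6535/11583]
x' = x̄ + K·y = [-4222/11583, -8975/11583]
P' = (I − K·H)·P̄ = [2734/11583 -778/11583; -778/11583 14626/11583]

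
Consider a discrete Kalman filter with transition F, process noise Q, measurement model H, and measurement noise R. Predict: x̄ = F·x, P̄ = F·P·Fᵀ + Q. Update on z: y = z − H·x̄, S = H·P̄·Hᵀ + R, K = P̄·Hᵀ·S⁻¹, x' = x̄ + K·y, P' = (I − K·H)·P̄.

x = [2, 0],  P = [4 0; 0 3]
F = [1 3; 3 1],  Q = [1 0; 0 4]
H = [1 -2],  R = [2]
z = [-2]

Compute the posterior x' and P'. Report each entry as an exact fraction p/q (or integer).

x' = [82/61, 106/61]
P' = [1902/61 956/61; 956/61 1021/122]

x̄ = F·x = [2, 6]
P̄ = F·P·Fᵀ + Q = [32 21; 21 43]
y = z − H·x̄ = [8]
S = H·P̄·Hᵀ + R = [122]
K = P̄·Hᵀ·S⁻¹ = [-5/61; -65/122]
x' = x̄ + K·y = [82/61, 106/61]
P' = (I − K·H)·P̄ = [1902/61 956/61; 956/61 1021/122]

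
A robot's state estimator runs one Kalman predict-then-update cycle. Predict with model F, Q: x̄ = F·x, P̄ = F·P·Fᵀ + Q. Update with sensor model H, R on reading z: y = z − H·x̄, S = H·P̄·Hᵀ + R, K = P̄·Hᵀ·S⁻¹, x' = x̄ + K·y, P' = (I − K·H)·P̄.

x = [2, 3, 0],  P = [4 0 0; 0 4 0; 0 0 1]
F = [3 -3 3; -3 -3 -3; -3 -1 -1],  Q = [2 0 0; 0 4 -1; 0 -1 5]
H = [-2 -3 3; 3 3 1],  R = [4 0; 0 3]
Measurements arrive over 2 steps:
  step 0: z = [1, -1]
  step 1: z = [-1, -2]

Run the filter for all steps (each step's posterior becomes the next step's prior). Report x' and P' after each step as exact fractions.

step 0: x' = [378317/504606, -177363/168202, -45735/168202], P' = [11310923/504606 -3445423/168202 -1005989/168202; -3445423/168202 3184647/168202 936873/168202; -1005989/168202 936873/168202 339831/168202]
step 1: x' = [-4694175878/4722480573, 830481309/1574160191, -617543300/1574160191], P' = [1083473966725/99172092033 -325514795411/33057364011 -91463726341/33057364011; -325514795411/33057364011 100113456560/11019121337 28541452322/11019121337; -91463726341/33057364011 28541452322/11019121337 12220667884/11019121337]

step 0: x̄ = F·x = [-3, -15, -9]
step 0: P̄ = F·P·Fᵀ + Q = [83 -9 -27; -9 85 50; -27 50 46]
step 0: y = z − H·x̄ = [-23, 62]
step 0: S = H·P̄·Hᵀ + R = [831 -879; -879 1537]
step 0: K = P̄·Hᵀ·S⁻¹ = [-166735/504606 -10445/168202; 36881/168202 51515/168202; 55213/168202 44161/168202]
step 0: x' = x̄ + K·y = [378317/504606, -177363/168202, -45735/168202]
step 0: P' = (I − K·H)·P̄ = [11310923/504606 -3445423/168202 -1005989/168202; -3445423/168202 3184647/168202 936873/168202; -1005989/168202 936873/168202 339831/168202]
step 1: x̄ = F·x = [773201/168202, 290977/168202, -155219/168202]
step 1: P̄ = F·P·Fᵀ + Q = [93035573/168202 9778377/168202 -33998991/168202; 9778377/168202 3064177/168202 -3457705/168202; -33998991/168202 -3457705/168202 13463531/168202]
step 1: y = z − H·x̄ = [1358394/84101, -3373719/168202]
step 1: S = H·P̄·Hᵀ + R = [554565789/84101 -475407630/84101; -475407630/84101 830136497/168202]
step 1: K = P̄·Hᵀ·S⁻¹ = [-15122077955/99172092033 55433169/355455527; 1720388170/33057364011 36204587/355455527; 9010098185/33057364011 68616113/355455527]
step 1: x' = x̄ + K·y = [-4694175878/4722480573, 830481309/1574160191, -617543300/1574160191]
step 1: P' = (I − K·H)·P̄ = [1083473966725/99172092033 -325514795411/33057364011 -91463726341/33057364011; -325514795411/33057364011 100113456560/11019121337 28541452322/11019121337; -91463726341/33057364011 28541452322/11019121337 12220667884/11019121337]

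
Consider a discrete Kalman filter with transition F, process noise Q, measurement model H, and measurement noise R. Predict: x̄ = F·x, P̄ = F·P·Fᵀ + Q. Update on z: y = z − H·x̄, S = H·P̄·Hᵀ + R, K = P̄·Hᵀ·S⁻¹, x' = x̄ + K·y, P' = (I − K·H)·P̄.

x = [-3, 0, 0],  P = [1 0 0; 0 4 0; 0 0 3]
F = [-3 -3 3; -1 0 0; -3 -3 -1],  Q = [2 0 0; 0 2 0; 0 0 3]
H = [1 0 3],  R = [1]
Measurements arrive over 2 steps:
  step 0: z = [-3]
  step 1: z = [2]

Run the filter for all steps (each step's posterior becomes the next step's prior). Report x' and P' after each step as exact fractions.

step 0: x̄ = F·x = [9, 3, 9]
step 0: P̄ = F·P·Fᵀ + Q = [74 3 36; 3 3 3; 36 3 51]
step 0: y = z − H·x̄ = [-39]
step 0: S = H·P̄·Hᵀ + R = [750]
step 0: K = P̄·Hᵀ·S⁻¹ = [91/375; 2/125; 63/250]
step 0: x' = x̄ + K·y = [-58/125, 297/125, -207/250]
step 0: P' = (I − K·H)·P̄ = [11188/375 11/125 -1233/125; 11/125 351/125 -3/125; -1233/125 -3/125 843/250]
step 1: x̄ = F·x = [-411/50, 58/125, -1227/250]
step 1: P̄ = F·P·Fᵀ + Q = [5057/10 2984/25 17229/50; 2984/25 11938/375 9988/125; 17229/50 9988/125 60603/250]
step 1: y = z − H·x̄ = [3118/125]
step 1: S = H·P̄·Hᵀ + R = [594486/125]
step 1: K = P̄·Hᵀ·S⁻¹ = [96215/297243; 22442/297243; 44659/198162]
step 1: x' = x̄ + K·y = [-86701/594486, 697714/297243, 141395/198162]
step 1: P' = (I − K·H)·P̄ = [4397131/594486 930812/297243 -467189/198162; 930812/297243 1404338/297243 -100930/99081; -467189/198162 -100930/99081 28436/33027]

step 0: x' = [-58/125, 297/125, -207/250], P' = [11188/375 11/125 -1233/125; 11/125 351/125 -3/125; -1233/125 -3/125 843/250]
step 1: x' = [-86701/594486, 697714/297243, 141395/198162], P' = [4397131/594486 930812/297243 -467189/198162; 930812/297243 1404338/297243 -100930/99081; -467189/198162 -100930/99081 28436/33027]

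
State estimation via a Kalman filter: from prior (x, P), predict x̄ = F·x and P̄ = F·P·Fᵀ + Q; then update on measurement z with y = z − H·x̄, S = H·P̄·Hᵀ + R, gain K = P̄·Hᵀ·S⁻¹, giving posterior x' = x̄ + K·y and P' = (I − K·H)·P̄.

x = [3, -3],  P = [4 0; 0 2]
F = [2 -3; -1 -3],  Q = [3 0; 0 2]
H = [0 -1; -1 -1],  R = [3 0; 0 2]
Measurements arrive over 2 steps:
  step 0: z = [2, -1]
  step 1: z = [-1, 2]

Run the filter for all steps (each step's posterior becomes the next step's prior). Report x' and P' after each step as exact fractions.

step 0: x̄ = F·x = [15, 6]
step 0: P̄ = F·P·Fᵀ + Q = [37 10; 10 24]
step 0: y = z − H·x̄ = [8, 20]
step 0: S = H·P̄·Hᵀ + R = [27 34; 34 83]
step 0: K = P̄·Hᵀ·S⁻¹ = [768/1085 -929/1085; -836/1085 -102/1085]
step 0: x' = x̄ + K·y = [3839/1085, -2218/1085]
step 0: P' = (I − K·H)·P̄ = [4162/1085 -2304/1085; -2304/1085 2508/1085]
step 1: x̄ = F·x = [14332/1085, 563/217]
step 1: P̄ = F·P·Fᵀ + Q = [70123/1085 4232/217; 4232/217 3016/217]
step 1: y = z − H·x̄ = [346/217, 19317/1085]
step 1: S = H·P̄·Hᵀ + R = [3667/217 7248/217; 7248/217 129693/1085]
step 1: K = P̄·Hᵀ·S⁻¹ = [24744/46723 -119399/140169; -197368/327061 -36240/327061]
step 1: x' = x̄ + K·y = [-51953/46723, -111353/327061]
step 1: P' = (I − K·H)·P̄ = [461494/140169 -74232/46723; -74232/46723 592104/327061]

step 0: x' = [3839/1085, -2218/1085], P' = [4162/1085 -2304/1085; -2304/1085 2508/1085]
step 1: x' = [-51953/46723, -111353/327061], P' = [461494/140169 -74232/46723; -74232/46723 592104/327061]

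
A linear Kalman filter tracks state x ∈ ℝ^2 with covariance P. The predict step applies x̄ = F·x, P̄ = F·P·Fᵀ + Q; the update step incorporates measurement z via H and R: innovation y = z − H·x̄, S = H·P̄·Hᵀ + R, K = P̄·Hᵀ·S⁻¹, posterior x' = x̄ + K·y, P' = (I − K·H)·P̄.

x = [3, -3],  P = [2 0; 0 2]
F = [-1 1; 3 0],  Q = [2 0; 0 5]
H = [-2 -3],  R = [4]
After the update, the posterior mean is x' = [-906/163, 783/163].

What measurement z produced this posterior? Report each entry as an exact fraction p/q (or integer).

x̄ = F·x = [-6, 9]
P̄ = F·P·Fᵀ + Q = [6 -6; -6 23]
S = H·P̄·Hᵀ + R = [163]
K = P̄·Hᵀ·S⁻¹ = [6/163; -57/163]
x' − x̄ = [72/163, -684/163] = K·y
y = (KᵀK)⁻¹·Kᵀ·(x' − x̄) = [12]
z = y + H·x̄ = [12] + [-15] = [-3]

z = [-3]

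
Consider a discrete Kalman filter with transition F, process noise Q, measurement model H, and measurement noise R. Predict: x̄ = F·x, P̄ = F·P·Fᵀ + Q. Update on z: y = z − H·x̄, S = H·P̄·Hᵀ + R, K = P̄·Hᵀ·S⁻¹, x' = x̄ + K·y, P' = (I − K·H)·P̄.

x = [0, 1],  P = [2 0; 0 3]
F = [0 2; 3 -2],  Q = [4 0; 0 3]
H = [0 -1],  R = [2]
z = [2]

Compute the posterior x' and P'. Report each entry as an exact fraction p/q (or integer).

x̄ = F·x = [2, -2]
P̄ = F·P·Fᵀ + Q = [16 -12; -12 33]
y = z − H·x̄ = [0]
S = H·P̄·Hᵀ + R = [35]
K = P̄·Hᵀ·S⁻¹ = [12/35; -33/35]
x' = x̄ + K·y = [2, -2]
P' = (I − K·H)·P̄ = [416/35 -24/35; -24/35 66/35]

x' = [2, -2]
P' = [416/35 -24/35; -24/35 66/35]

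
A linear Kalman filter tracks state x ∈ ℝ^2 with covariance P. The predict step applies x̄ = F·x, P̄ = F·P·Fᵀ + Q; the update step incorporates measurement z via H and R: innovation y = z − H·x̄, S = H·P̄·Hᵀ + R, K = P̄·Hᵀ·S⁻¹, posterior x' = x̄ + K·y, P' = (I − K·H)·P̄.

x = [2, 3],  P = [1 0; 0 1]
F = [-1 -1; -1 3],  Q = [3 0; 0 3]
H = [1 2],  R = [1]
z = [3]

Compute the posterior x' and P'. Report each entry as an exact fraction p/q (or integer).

x̄ = F·x = [-5, 7]
P̄ = F·P·Fᵀ + Q = [5 -2; -2 13]
y = z − H·x̄ = [-6]
S = H·P̄·Hᵀ + R = [50]
K = P̄·Hᵀ·S⁻¹ = [1/50; 12/25]
x' = x̄ + K·y = [-128/25, 103/25]
P' = (I − K·H)·P̄ = [249/50 -62/25; -62/25 37/25]

x' = [-128/25, 103/25]
P' = [249/50 -62/25; -62/25 37/25]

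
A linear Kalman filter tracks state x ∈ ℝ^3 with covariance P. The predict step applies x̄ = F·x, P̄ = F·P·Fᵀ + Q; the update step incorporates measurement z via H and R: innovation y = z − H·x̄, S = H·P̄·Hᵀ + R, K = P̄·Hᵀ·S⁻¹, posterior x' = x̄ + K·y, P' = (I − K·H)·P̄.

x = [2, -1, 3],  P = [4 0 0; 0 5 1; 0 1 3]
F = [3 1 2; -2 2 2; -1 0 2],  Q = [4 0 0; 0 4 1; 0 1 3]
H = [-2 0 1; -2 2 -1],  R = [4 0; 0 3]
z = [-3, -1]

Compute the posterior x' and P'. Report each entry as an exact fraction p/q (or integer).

x̄ = F·x = [11, 0, 4]
P̄ = F·P·Fᵀ + Q = [61 4 2; 4 60 25; 2 25 19]
y = z − H·x̄ = [15, 25]
S = H·P̄·Hᵀ + R = [259 259; 259 382]
K = P̄·Hᵀ·S⁻¹ = [-15796/31857 4/123; -16039/31857 70/123; -421/10619 4/41]
x' = x̄ + K·y = [139387/31857, 212665/31857, 62061/10619]
P' = (I − K·H)·P̄ = [167933/31857 305828/31857 90894/10619; 305828/31857 606773/31857 182500/10619; 90894/10619 182500/10619 180104/10619]

x' = [139387/31857, 212665/31857, 62061/10619]
P' = [167933/31857 305828/31857 90894/10619; 305828/31857 606773/31857 182500/10619; 90894/10619 182500/10619 180104/10619]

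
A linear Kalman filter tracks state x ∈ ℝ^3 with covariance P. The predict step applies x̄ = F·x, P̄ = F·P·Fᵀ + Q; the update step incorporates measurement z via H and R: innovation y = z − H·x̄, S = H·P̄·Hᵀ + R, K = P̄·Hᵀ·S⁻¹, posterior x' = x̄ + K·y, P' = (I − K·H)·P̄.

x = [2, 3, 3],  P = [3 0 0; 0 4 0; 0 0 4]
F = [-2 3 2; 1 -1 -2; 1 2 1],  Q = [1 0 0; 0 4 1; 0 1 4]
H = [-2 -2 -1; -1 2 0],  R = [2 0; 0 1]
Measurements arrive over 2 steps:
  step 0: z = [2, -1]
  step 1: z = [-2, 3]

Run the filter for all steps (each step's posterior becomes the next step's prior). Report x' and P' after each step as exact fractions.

step 0: x̄ = F·x = [11, -7, 11]
step 0: P̄ = F·P·Fᵀ + Q = [65 -34 26; -34 27 -12; 26 -12 27]
step 0: y = z − H·x̄ = [21, 24]
step 0: S = H·P̄·Hᵀ + R = [181 140; 140 310]
step 0: K = P̄·Hᵀ·S⁻¹ = [-866/3651 -11753/36510; -142/1217 2048/6085; -335/1217 -45/1217]
step 0: x' = x̄ + K·y = [-10387/6085, -8353/6085, 5272/1217]
step 0: P' = (I − K·H)·P̄ = [47921/36510 3014/6085 -3823/1217; 3014/6085 2531/6085 -1934/1217; -3823/1217 -1934/1217 12184/1217]
step 1: x̄ = F·x = [9687/1217, -54754/6085, -733/6085]
step 1: P̄ = F·P·Fᵀ + Q = [183122/3651 -173704/3651 30209/3651; -173704/3651 1861739/36510 -254107/36510; 30209/3651 -254107/36510 231101/36510]
step 1: y = z − H·x̄ = [-25541/6085, 176198/6085]
step 1: S = H·P̄·Hᵀ + R = [1371569/36510 249934/18255; 249934/18255 8131423/18255]
step 1: K = P̄·Hᵀ·S⁻¹ = [-1715618/7107077 -38517802/120820309; -4274343/35535385 205070483/604101545; -7917243/35535385 -25962682/604101545]
step 1: x' = x̄ + K·y = [-31209831/120820309, 161444203/120820309, -51922298/120820309]
step 1: P' = (I − K·H)·P̄ = [71099668/120820309 16290933/120820309 -116450190/120820309; 16290933/120820309 143262574/604101545 -304106816/604101545; -116450190/120820309 -304106816/604101545 2041901794/604101545]

step 0: x' = [-10387/6085, -8353/6085, 5272/1217], P' = [47921/36510 3014/6085 -3823/1217; 3014/6085 2531/6085 -1934/1217; -3823/1217 -1934/1217 12184/1217]
step 1: x' = [-31209831/120820309, 161444203/120820309, -51922298/120820309], P' = [71099668/120820309 16290933/120820309 -116450190/120820309; 16290933/120820309 143262574/604101545 -304106816/604101545; -116450190/120820309 -304106816/604101545 2041901794/604101545]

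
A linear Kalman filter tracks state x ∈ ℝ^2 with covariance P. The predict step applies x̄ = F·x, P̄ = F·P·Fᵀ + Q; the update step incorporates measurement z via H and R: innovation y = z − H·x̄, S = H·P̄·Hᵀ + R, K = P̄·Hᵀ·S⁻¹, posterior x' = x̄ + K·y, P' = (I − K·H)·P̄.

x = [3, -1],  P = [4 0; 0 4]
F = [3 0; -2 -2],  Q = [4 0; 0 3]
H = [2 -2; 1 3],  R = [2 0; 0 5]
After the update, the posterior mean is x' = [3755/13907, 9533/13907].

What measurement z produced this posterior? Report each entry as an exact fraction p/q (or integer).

z = [-1, 2]

x̄ = F·x = [9, -4]
P̄ = F·P·Fᵀ + Q = [40 -24; -24 35]
S = H·P̄·Hᵀ + R = [494 -226; -226 216]
K = P̄·Hᵀ·S⁻¹ = [5104/13907 3280/13907; -3591/27814 6673/27814]
x' − x̄ = [-121408/13907, 65161/13907] = K·y
y = (KᵀK)⁻¹·Kᵀ·(x' − x̄) = [-27, 5]
z = y + H·x̄ = [-27, 5] + [26, -3] = [-1, 2]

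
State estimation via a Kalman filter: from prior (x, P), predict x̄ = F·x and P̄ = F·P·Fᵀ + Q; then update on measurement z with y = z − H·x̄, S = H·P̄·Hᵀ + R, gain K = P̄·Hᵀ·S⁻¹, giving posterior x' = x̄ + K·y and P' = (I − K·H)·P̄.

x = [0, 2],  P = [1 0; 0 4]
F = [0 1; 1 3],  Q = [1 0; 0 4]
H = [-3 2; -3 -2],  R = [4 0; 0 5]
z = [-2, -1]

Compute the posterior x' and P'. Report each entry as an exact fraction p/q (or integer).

x̄ = F·x = [2, 6]
P̄ = F·P·Fᵀ + Q = [5 12; 12 41]
y = z − H·x̄ = [-8, 17]
S = H·P̄·Hᵀ + R = [69 -119; -119 358]
K = P̄·Hᵀ·S⁻¹ = [-1419/10541 -1620/10541; 2426/10541 -2668/10541]
x' = x̄ + K·y = [4894/10541, -1518/10541]
P' = (I − K·H)·P̄ = [2296/10541 606/10541; 606/10541 5761/10541]

x' = [4894/10541, -1518/10541]
P' = [2296/10541 606/10541; 606/10541 5761/10541]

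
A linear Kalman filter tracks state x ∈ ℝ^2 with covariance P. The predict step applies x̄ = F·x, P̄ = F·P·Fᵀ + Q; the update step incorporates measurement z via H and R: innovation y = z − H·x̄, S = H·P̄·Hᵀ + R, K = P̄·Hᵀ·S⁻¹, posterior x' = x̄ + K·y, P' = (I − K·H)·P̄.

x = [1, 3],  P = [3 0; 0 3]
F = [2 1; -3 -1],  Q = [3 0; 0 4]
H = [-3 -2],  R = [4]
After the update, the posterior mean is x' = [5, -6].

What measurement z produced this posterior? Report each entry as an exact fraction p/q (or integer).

z = [-3]

x̄ = F·x = [5, -6]
P̄ = F·P·Fᵀ + Q = [18 -21; -21 34]
S = H·P̄·Hᵀ + R = [50]
K = P̄·Hᵀ·S⁻¹ = [-6/25; -1/10]
x' − x̄ = [0, 0] = K·y
y = (KᵀK)⁻¹·Kᵀ·(x' − x̄) = [0]
z = y + H·x̄ = [0] + [-3] = [-3]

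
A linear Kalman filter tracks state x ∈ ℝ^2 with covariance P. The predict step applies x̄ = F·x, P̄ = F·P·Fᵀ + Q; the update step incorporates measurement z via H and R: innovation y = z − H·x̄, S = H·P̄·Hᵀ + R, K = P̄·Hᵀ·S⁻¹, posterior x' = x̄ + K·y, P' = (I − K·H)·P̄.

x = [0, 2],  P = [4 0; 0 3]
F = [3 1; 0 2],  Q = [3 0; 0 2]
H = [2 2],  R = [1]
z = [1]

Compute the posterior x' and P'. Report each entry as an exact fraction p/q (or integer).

x̄ = F·x = [2, 4]
P̄ = F·P·Fᵀ + Q = [42 6; 6 14]
y = z − H·x̄ = [-11]
S = H·P̄·Hᵀ + R = [273]
K = P̄·Hᵀ·S⁻¹ = [32/91; 40/273]
x' = x̄ + K·y = [-170/91, 652/273]
P' = (I − K·H)·P̄ = [750/91 -734/91; -734/91 2222/273]

x' = [-170/91, 652/273]
P' = [750/91 -734/91; -734/91 2222/273]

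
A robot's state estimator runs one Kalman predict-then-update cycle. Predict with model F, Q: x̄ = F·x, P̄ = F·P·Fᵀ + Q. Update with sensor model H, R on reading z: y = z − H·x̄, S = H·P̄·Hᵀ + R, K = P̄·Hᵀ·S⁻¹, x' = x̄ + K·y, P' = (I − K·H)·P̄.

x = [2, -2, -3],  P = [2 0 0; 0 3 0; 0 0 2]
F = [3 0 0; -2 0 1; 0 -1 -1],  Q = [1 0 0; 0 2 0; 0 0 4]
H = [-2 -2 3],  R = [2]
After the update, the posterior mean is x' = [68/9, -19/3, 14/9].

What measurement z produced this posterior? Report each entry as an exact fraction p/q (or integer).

x̄ = F·x = [6, -7, 5]
P̄ = F·P·Fᵀ + Q = [19 -12 0; -12 12 -2; 0 -2 9]
S = H·P̄·Hᵀ + R = [135]
K = P̄·Hᵀ·S⁻¹ = [-14/135; -2/45; 31/135]
x' − x̄ = [14/9, 2/3, -31/9] = K·y
y = (KᵀK)⁻¹·Kᵀ·(x' − x̄) = [-15]
z = y + H·x̄ = [-15] + [17] = [2]

z = [2]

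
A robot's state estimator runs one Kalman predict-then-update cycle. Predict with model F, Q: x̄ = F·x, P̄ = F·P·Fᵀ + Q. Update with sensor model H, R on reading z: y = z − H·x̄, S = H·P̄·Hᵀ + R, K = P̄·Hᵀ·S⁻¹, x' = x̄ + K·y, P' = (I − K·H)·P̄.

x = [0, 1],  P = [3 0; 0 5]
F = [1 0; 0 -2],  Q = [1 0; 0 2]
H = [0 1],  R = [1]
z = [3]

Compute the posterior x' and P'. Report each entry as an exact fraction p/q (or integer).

x̄ = F·x = [0, -2]
P̄ = F·P·Fᵀ + Q = [4 0; 0 22]
y = z − H·x̄ = [5]
S = H·P̄·Hᵀ + R = [23]
K = P̄·Hᵀ·S⁻¹ = [0; 22/23]
x' = x̄ + K·y = [0, 64/23]
P' = (I − K·H)·P̄ = [4 0; 0 22/23]

x' = [0, 64/23]
P' = [4 0; 0 22/23]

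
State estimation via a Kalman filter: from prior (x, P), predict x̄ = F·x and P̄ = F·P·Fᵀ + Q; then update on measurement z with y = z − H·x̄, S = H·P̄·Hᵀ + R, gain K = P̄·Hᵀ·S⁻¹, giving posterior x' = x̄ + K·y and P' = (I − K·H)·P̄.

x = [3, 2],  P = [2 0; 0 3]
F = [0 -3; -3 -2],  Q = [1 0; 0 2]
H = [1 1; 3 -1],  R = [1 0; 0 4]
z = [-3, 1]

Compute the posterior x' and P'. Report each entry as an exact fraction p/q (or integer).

x' = [-165/347, -960/347]
P' = [743/2429 -125/2429; -125/2429 1891/2429]

x̄ = F·x = [-6, -13]
P̄ = F·P·Fᵀ + Q = [28 18; 18 32]
y = z − H·x̄ = [16, 6]
S = H·P̄·Hᵀ + R = [97 88; 88 180]
K = P̄·Hᵀ·S⁻¹ = [618/2429 1177/4858; 1766/2429 -1133/4858]
x' = x̄ + K·y = [-165/347, -960/347]
P' = (I − K·H)·P̄ = [743/2429 -125/2429; -125/2429 1891/2429]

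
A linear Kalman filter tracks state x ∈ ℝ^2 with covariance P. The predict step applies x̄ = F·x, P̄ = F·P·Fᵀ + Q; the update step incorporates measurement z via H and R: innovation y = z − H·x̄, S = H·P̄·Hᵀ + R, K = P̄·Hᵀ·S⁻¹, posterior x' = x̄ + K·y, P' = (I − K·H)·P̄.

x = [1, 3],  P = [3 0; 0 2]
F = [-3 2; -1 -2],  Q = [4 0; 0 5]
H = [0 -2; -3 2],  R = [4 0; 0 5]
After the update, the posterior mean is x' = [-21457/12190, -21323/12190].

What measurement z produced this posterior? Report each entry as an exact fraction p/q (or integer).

x̄ = F·x = [3, -7]
P̄ = F·P·Fᵀ + Q = [39 1; 1 16]
S = H·P̄·Hᵀ + R = [68 -58; -58 408]
K = P̄·Hᵀ·S⁻¹ = [-3743/12190 -1984/6095; -5687/12190 29/6095]
x' − x̄ = [-58027/12190, 64007/12190] = K·y
y = (KᵀK)⁻¹·Kᵀ·(x' − x̄) = [-11, 25]
z = y + H·x̄ = [-11, 25] + [14, -23] = [3, 2]

z = [3, 2]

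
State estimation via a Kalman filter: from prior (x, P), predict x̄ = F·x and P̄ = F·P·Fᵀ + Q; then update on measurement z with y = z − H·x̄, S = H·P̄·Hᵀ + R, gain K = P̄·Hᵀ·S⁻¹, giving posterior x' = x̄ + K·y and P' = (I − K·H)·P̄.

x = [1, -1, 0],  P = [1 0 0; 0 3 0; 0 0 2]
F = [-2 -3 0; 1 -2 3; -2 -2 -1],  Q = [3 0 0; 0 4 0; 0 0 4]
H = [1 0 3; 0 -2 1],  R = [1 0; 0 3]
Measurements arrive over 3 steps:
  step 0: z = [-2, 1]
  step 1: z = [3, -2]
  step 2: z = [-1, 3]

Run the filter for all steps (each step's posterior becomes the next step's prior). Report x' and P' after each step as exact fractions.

step 0: x' = [-3659/4851, -3061/4851, -1994/4851], P' = [223774/53361 -24484/53361 -69518/53361; -24484/53361 42607/53361 10256/53361; -69518/53361 10256/53361 27394/53361]
step 1: x' = [631915583/490844061, 538532059/490844061, 282018362/490844061], P' = [2058139814/490844061 -250420298/490844061 -640892830/490844061; -250420298/490844061 375360440/490844061 101587684/490844061; -640892830/490844061 101587684/490844061 252836582/490844061]
step 2: x' = [-14204995784/13365312729, -390856972565/307402192767, 407054170/93557189103], P' = [111780653813/26730625458 -6842565325/13365312729 -17408537261/13365312729; -6842565325/13365312729 235094708558/307402192767 2773033250/13365312729; -17408537261/13365312729 2773033250/13365312729 48108350404/93557189103]

step 0: x̄ = F·x = [1, 3, 0]
step 0: P̄ = F·P·Fᵀ + Q = [34 16 22; 16 35 4; 22 4 22]
step 0: y = z − H·x̄ = [-3, 7]
step 0: S = H·P̄·Hᵀ + R = [365 32; 32 149]
step 0: K = P̄·Hᵀ·S⁻¹ = [15220/53361 -6850/53361; 6284/53361 -24986/53361; 12664/53361 2294/53361]
step 0: x' = x̄ + K·y = [-3659/4851, -3061/4851, -1994/4851]
step 0: P' = (I − K·H)·P̄ = [223774/53361 -24484/53361 -69518/53361; -24484/53361 42607/53361 10256/53361; -69518/53361 10256/53361 27394/53361]
step 1: x̄ = F·x = [16501/4851, -391/539, 15434/4851]
step 1: P̄ = F·P·Fᵀ + Q = [1144834/53361 12046/5929 797630/53361; 12046/5929 45772/5929 4148/5929; 797630/53361 4148/5929 873442/53361]
step 1: y = z − H·x̄ = [-48250/4851, -32174/4851]
step 1: S = H·P̄·Hᵀ + R = [13844953/53361 2977136/53361; 2977136/53361 2531989/53361]
step 1: K = P̄·Hᵀ·S⁻¹ = [135461324/490844061 -46684078/490844061; 54342754/490844061 -216377732/490844061; 117616916/490844061 16553738/490844061]
step 1: x' = x̄ + K·y = [631915583/490844061, 538532059/490844061, 282018362/490844061]
step 1: P' = (I − K·H)·P̄ = [2058139814/490844061 -250420298/490844061 -640892830/490844061; -250420298/490844061 375360440/490844061 101587684/490844061; -640892830/490844061 101587684/490844061 252836582/490844061]
step 2: x̄ = F·x = [-2879427343/490844061, 133635517/163614687, -2622913646/490844061]
step 2: P̄ = F·P·Fᵀ + Q = [10078291823/490844061 272176846/163614687 7003496308/490844061; 272176846/163614687 415084340/54538229 68570288/163614687; 7003496308/490844061 68570288/163614687 7789630874/490844061]
step 2: y = z − H·x̄ = [10257324220/490844061, 4897258931/490844061]
step 2: S = H·P̄·Hᵀ + R = [122696791598/490844061 27505062670/490844061; 27505062670/490844061 23382355841/490844061]
step 2: K = P̄·Hᵀ·S⁻¹ = [7329430247/26730625458 -1241135537/13365312729; 1476534425/13365312729 -135469884122/307402192767; 22465290385/93557189103 3095294968/93557189103]
step 2: x' = x̄ + K·y = [-14204995784/13365312729, -390856972565/307402192767, 407054170/93557189103]
step 2: P' = (I − K·H)·P̄ = [111780653813/26730625458 -6842565325/13365312729 -17408537261/13365312729; -6842565325/13365312729 235094708558/307402192767 2773033250/13365312729; -17408537261/13365312729 2773033250/13365312729 48108350404/93557189103]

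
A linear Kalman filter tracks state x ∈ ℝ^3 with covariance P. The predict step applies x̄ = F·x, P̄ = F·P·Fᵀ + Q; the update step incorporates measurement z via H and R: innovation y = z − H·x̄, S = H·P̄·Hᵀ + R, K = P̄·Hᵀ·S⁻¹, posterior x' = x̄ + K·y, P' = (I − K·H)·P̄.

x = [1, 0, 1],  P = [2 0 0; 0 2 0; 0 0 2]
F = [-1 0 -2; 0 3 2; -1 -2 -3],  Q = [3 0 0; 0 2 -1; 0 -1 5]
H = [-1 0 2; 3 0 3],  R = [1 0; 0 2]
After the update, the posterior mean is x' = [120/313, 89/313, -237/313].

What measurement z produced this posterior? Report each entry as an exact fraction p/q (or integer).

x̄ = F·x = [-3, 2, -4]
P̄ = F·P·Fᵀ + Q = [13 -8 14; -8 28 -25; 14 -25 33]
S = H·P̄·Hᵀ + R = [90 201; 201 668]
K = P̄·Hᵀ·S⁻¹ = [-2087/6573 475/2191; -2719/6573 -52/2191; 6395/19719 746/6573]
x' − x̄ = [1059/313, -537/313, 1015/313] = K·y
y = (KᵀK)⁻¹·Kᵀ·(x' − x̄) = [3, 20]
z = y + H·x̄ = [3, 20] + [-5, -21] = [-2, -1]

z = [-2, -1]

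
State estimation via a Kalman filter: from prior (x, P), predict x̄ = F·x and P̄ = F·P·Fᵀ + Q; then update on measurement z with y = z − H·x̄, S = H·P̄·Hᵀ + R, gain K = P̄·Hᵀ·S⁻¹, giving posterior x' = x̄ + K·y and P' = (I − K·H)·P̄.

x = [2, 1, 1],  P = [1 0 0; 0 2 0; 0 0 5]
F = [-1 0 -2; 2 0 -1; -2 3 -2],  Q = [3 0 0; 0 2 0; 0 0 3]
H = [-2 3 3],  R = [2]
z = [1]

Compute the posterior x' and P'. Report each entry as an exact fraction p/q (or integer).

x̄ = F·x = [-4, 3, -3]
P̄ = F·P·Fᵀ + Q = [24 8 22; 8 11 6; 22 6 45]
y = z − H·x̄ = [-7]
S = H·P̄·Hᵀ + R = [350]
K = P̄·Hᵀ·S⁻¹ = [3/25; 1/10; 109/350]
x' = x̄ + K·y = [-121/25, 23/10, -259/50]
P' = (I − K·H)·P̄ = [474/25 19/5 223/25; 19/5 15/2 -49/10; 223/25 -49/10 3869/350]

x' = [-121/25, 23/10, -259/50]
P' = [474/25 19/5 223/25; 19/5 15/2 -49/10; 223/25 -49/10 3869/350]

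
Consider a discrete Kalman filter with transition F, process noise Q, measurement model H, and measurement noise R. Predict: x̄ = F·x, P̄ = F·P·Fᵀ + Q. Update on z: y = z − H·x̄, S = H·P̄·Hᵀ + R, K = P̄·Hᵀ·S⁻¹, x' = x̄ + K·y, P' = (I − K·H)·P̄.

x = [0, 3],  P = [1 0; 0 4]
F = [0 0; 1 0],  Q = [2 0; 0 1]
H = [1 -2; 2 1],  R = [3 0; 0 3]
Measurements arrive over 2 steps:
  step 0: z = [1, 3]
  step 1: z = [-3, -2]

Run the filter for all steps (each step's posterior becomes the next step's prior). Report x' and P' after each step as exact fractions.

step 0: x̄ = F·x = [0, 0]
step 0: P̄ = F·P·Fᵀ + Q = [2 0; 0 2]
step 0: y = z − H·x̄ = [1, 3]
step 0: S = H·P̄·Hᵀ + R = [13 0; 0 13]
step 0: K = P̄·Hᵀ·S⁻¹ = [2/13 4/13; -4/13 2/13]
step 0: x' = x̄ + K·y = [14/13, 2/13]
step 0: P' = (I − K·H)·P̄ = [6/13 0; 0 6/13]
step 1: x̄ = F·x = [0, 14/13]
step 1: P̄ = F·P·Fᵀ + Q = [2 0; 0 19/13]
step 1: y = z − H·x̄ = [-11/13, -40/13]
step 1: S = H·P̄·Hᵀ + R = [141/13 14/13; 14/13 162/13]
step 1: K = P̄·Hᵀ·S⁻¹ = [2/13 4/13; -19/67 19/134]
step 1: x' = x̄ + K·y = [-14/13, 59/67]
step 1: P' = (I − K·H)·P̄ = [6/13 0; 0 57/134]

step 0: x' = [14/13, 2/13], P' = [6/13 0; 0 6/13]
step 1: x' = [-14/13, 59/67], P' = [6/13 0; 0 57/134]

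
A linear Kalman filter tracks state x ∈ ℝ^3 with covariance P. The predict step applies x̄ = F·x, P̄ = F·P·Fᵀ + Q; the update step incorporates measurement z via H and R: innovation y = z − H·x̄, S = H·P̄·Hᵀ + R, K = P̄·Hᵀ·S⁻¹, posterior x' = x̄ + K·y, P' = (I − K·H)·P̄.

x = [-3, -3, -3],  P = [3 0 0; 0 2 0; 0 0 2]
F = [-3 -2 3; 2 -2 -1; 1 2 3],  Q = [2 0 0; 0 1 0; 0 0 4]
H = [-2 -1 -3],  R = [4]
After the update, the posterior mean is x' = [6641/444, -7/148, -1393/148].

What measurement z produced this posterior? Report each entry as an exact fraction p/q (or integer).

x̄ = F·x = [6, 3, -18]
P̄ = F·P·Fᵀ + Q = [55 -16 1; -16 23 -8; 1 -8 33]
S = H·P̄·Hᵀ + R = [444]
K = P̄·Hᵀ·S⁻¹ = [-97/444; 11/148; -31/148]
x' − x̄ = [3977/444, -451/148, 1271/148] = K·y
y = (KᵀK)⁻¹·Kᵀ·(x' − x̄) = [-41]
z = y + H·x̄ = [-41] + [39] = [-2]

z = [-2]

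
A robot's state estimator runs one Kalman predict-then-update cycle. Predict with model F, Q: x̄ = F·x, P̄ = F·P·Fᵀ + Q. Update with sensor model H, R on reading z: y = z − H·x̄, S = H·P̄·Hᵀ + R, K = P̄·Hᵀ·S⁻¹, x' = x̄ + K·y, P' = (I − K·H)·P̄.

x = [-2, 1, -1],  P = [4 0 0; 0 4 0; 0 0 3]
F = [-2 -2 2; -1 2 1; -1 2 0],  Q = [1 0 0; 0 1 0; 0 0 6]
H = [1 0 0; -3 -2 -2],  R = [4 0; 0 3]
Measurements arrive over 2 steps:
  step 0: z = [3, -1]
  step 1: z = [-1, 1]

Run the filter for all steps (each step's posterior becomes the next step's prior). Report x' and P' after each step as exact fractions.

step 0: x' = [41825/18527, -31821/18527, -20180/18527], P' = [63740/18527 -42904/18527 -52016/18527; -42904/18527 74860/18527 -4132/18527; -52016/18527 -4132/18527 88534/18527]
step 1: x' = [-117413783/213810955, -7130107/213810955, 61835993/213810955], P' = [2197936388/641432865 -1330828648/641432865 -1943976848/641432865; -1330828648/641432865 2112777203/641432865 109420948/641432865; -1943976848/641432865 109420948/641432865 3026024138/641432865]

step 0: x̄ = F·x = [0, 3, 4]
step 0: P̄ = F·P·Fᵀ + Q = [45 -2 -8; -2 24 20; -8 20 26]
step 0: y = z − H·x̄ = [3, 13]
step 0: S = H·P̄·Hᵀ + R = [49 -115; -115 648]
step 0: K = P̄·Hᵀ·S⁻¹ = [15935/18527 -460/18527; -10726/18527 -4248/18527; -13004/18527 -4252/18527]
step 0: x' = x̄ + K·y = [41825/18527, -31821/18527, -20180/18527]
step 0: P' = (I − K·H)·P̄ = [63740/18527 -42904/18527 -52016/18527; -42904/18527 74860/18527 -4132/18527; -52016/18527 -4132/18527 88534/18527]
step 1: x̄ = F·x = [-60368/18527, -125647/18527, -105467/18527]
step 1: P̄ = F·P·Fᵀ + Q = [1033015/18527 290716/18527 1352/18527; 290716/18527 729361/18527 578548/18527; 1352/18527 578548/18527 645958/18527]
step 1: y = z − H·x̄ = [41841/18527, -624805/18527]
step 1: S = H·P̄·Hᵀ + R = [1107123/18527 -3683181/18527; -3683181/18527 22987192/18527]
step 1: K = P̄·Hᵀ·S⁻¹ = [549484097/641432865 -4910908/213810955; -332707162/641432865 -50212262/213810955; -485994212/641432865 -48773292/213810955]
step 1: x' = x̄ + K·y = [-117413783/213810955, -7130107/213810955, 61835993/213810955]
step 1: P' = (I − K·H)·P̄ = [2197936388/641432865 -1330828648/641432865 -1943976848/641432865; -1330828648/641432865 2112777203/641432865 109420948/641432865; -1943976848/641432865 109420948/641432865 3026024138/641432865]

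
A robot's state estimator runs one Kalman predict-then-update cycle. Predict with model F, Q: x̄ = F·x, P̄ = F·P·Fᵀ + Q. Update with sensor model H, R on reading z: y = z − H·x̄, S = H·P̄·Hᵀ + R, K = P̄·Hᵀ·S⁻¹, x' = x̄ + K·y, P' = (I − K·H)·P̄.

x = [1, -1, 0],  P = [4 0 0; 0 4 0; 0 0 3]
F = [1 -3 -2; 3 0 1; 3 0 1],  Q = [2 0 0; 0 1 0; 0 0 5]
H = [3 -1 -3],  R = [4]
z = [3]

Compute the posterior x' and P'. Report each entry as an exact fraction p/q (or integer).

x̄ = F·x = [4, 3, 3]
P̄ = F·P·Fᵀ + Q = [54 6 6; 6 40 39; 6 39 44]
y = z − H·x̄ = [3]
S = H·P̄·Hᵀ + R = [1016]
K = P̄·Hᵀ·S⁻¹ = [69/508; -139/1016; -153/1016]
x' = x̄ + K·y = [2239/508, 2631/1016, 2589/1016]
P' = (I − K·H)·P̄ = [8955/254 12639/508 13605/508; 12639/508 21319/1016 18357/1016; 13605/508 18357/1016 21295/1016]

x' = [2239/508, 2631/1016, 2589/1016]
P' = [8955/254 12639/508 13605/508; 12639/508 21319/1016 18357/1016; 13605/508 18357/1016 21295/1016]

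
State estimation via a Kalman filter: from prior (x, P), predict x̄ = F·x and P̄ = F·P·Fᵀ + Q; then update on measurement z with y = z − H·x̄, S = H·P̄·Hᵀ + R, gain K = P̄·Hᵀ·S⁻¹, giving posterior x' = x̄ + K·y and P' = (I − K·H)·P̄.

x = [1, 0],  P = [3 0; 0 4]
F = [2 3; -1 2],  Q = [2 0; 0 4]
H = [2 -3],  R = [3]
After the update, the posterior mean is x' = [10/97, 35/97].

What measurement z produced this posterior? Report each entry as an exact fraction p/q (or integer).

x̄ = F·x = [2, -1]
P̄ = F·P·Fᵀ + Q = [50 18; 18 23]
S = H·P̄·Hᵀ + R = [194]
K = P̄·Hᵀ·S⁻¹ = [23/97; -33/194]
x' − x̄ = [-184/97, 132/97] = K·y
y = (KᵀK)⁻¹·Kᵀ·(x' − x̄) = [-8]
z = y + H·x̄ = [-8] + [7] = [-1]

z = [-1]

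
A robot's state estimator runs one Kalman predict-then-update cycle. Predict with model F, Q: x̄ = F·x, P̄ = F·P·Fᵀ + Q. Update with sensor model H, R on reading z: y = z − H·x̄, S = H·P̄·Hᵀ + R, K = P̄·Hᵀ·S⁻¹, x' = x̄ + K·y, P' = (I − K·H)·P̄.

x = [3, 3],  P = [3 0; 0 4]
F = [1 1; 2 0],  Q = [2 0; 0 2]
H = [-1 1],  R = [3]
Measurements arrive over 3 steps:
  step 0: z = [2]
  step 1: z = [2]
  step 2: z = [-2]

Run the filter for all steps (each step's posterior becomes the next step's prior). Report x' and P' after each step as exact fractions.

step 0: x' = [39/7, 50/7], P' = [117/14 54/7; 54/7 66/7]
step 1: x' = [1512/131, 1624/131], P' = [4481/131 4352/131; 4352/131 4490/131]
step 2: x' = [14327/592, 1671/74], P' = [161557/1184 20093/148; 20093/148 5072/37]

step 0: x̄ = F·x = [6, 6]
step 0: P̄ = F·P·Fᵀ + Q = [9 6; 6 14]
step 0: y = z − H·x̄ = [2]
step 0: S = H·P̄·Hᵀ + R = [14]
step 0: K = P̄·Hᵀ·S⁻¹ = [-3/14; 4/7]
step 0: x' = x̄ + K·y = [39/7, 50/7]
step 0: P' = (I − K·H)·P̄ = [117/14 54/7; 54/7 66/7]
step 1: x̄ = F·x = [89/7, 78/7]
step 1: P̄ = F·P·Fᵀ + Q = [493/14 225/7; 225/7 248/7]
step 1: y = z − H·x̄ = [25/7]
step 1: S = H·P̄·Hᵀ + R = [131/14]
step 1: K = P̄·Hᵀ·S⁻¹ = [-43/131; 46/131]
step 1: x' = x̄ + K·y = [1512/131, 1624/131]
step 1: P' = (I − K·H)·P̄ = [4481/131 4352/131; 4352/131 4490/131]
step 2: x̄ = F·x = [3136/131, 3024/131]
step 2: P̄ = F·P·Fᵀ + Q = [17937/131 17666/131; 17666/131 18186/131]
step 2: y = z − H·x̄ = [-150/131]
step 2: S = H·P̄·Hᵀ + R = [1184/131]
step 2: K = P̄·Hᵀ·S⁻¹ = [-271/1184; 65/148]
step 2: x' = x̄ + K·y = [14327/592, 1671/74]
step 2: P' = (I − K·H)·P̄ = [161557/1184 20093/148; 20093/148 5072/37]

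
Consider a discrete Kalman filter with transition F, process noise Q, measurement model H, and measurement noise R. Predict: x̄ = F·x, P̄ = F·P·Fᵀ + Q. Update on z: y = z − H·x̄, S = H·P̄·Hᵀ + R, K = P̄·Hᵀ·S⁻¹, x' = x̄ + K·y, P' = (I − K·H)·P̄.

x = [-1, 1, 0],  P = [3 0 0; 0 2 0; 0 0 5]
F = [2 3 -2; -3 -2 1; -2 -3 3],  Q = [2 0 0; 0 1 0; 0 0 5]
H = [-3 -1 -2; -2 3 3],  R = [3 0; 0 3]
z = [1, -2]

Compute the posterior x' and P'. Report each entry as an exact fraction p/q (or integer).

x̄ = F·x = [1, 1, -1]
P̄ = F·P·Fᵀ + Q = [52 -40 -60; -40 41 45; -60 45 80]
y = z − H·x̄ = [3, 0]
S = H·P̄·Hᵀ + R = [52 -116; -116 3310]
K = P̄·Hᵀ·S⁻¹ = [-1401/6611 -856/6611; 1399/79332 4075/39666; -12665/79332 2855/19833]
x' = x̄ + K·y = [2408/6611, 27843/26444, -39109/26444]
P' = (I − K·H)·P̄ = [3552/6611 9477/6611 -7965/6611; 9477/6611 513301/79332 -429335/79332; -7965/6611 -429335/79332 377035/79332]

x' = [2408/6611, 27843/26444, -39109/26444]
P' = [3552/6611 9477/6611 -7965/6611; 9477/6611 513301/79332 -429335/79332; -7965/6611 -429335/79332 377035/79332]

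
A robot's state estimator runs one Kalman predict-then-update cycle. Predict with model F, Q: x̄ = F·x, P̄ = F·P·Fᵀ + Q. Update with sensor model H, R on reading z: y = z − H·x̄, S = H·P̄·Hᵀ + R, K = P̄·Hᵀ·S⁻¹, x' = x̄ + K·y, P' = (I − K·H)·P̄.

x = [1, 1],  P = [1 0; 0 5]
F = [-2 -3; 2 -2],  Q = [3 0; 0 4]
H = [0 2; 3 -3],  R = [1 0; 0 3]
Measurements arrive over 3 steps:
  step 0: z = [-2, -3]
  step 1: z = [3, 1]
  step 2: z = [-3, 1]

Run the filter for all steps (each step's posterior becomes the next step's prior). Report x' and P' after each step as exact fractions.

step 0: x̄ = F·x = [-5, 0]
step 0: P̄ = F·P·Fᵀ + Q = [52 26; 26 28]
step 0: y = z − H·x̄ = [-2, 12]
step 0: S = H·P̄·Hᵀ + R = [113 -12; -12 255]
step 0: K = P̄·Hᵀ·S⁻¹ = [4732/9557 3146/9557; 4736/9557 -2/9557]
step 0: x' = x̄ + K·y = [-19497/9557, -9496/9557]
step 0: P' = (I − K·H)·P̄ = [5512/9557 2366/9557; 2366/9557 2368/9557]
step 1: x̄ = F·x = [67482/9557, -20002/9557]
step 1: P̄ = F·P·Fᵀ + Q = [100423/9557 -12572/9557; -12572/9557 50820/9557]
step 1: y = z − H·x̄ = [68675/9557, -252895/9557]
step 1: S = H·P̄·Hᵀ + R = [212837/9557 -380352/9557; -380352/9557 1616154/9557]
step 1: K = P̄·Hᵀ·S⁻¹ = [1539832/3475807 2182867/6951614; 1603224/3475807 -31696/3475807]
step 1: x' = x̄ + K·y = [13452819/6951614, 5084658/3475807]
step 1: P' = (I − K·H)·P̄ = [3722699/6951614 769916/3475807; 769916/3475807 801612/3475807]
step 2: x̄ = F·x = [-28706793/3475807, 3283503/3475807]
step 2: P̄ = F·P·Fᵀ + Q = [34326319/3475807 -4175558/3475807; -4175558/3475807 18395746/3475807]
step 2: y = z − H·x̄ = [-16994427/3475807, 99446695/3475807]
step 2: S = H·P̄·Hᵀ + R = [77058791/3475807 -135427824/3475807; -135427824/3475807 560086050/3475807]
step 2: K = P̄·Hᵀ·S⁻¹ = [525793132/1190076547 745126797/2380153094; 548364436/1190076547 -11285652/1190076547]
step 2: x' = x̄ + K·y = [-3480420765/2380153094, -1879805253/1190076547]
step 2: P' = (I − K·H)·P̄ = [1270919929/2380153094 262896566/1190076547; 262896566/1190076547 274182218/1190076547]

step 0: x' = [-19497/9557, -9496/9557], P' = [5512/9557 2366/9557; 2366/9557 2368/9557]
step 1: x' = [13452819/6951614, 5084658/3475807], P' = [3722699/6951614 769916/3475807; 769916/3475807 801612/3475807]
step 2: x' = [-3480420765/2380153094, -1879805253/1190076547], P' = [1270919929/2380153094 262896566/1190076547; 262896566/1190076547 274182218/1190076547]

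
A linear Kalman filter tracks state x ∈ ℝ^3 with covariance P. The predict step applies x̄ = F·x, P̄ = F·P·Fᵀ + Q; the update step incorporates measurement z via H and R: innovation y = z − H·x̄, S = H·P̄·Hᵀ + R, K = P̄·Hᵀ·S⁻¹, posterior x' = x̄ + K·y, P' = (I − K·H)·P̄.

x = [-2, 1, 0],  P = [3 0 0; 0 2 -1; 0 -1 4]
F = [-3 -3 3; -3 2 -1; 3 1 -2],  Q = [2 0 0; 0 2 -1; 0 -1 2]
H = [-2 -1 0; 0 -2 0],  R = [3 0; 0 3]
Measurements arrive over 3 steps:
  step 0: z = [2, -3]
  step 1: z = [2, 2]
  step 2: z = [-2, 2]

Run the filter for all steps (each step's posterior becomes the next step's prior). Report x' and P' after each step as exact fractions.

step 0: x' = [-235/134, 853/536, 551/1608], P' = [1428/1541 -2259/6164 -3091/6164; -2259/6164 18171/24656 11/24656; -3091/6164 11/24656 238321/73968]
step 1: x' = [-652657534/1067666423, -695306828/1067666423, 494917227/1067666423], P' = [976833939/1067666423 -380400114/1067666423 -551776920/1067666423; -380400114/1067666423 767609421/1067666423 -19038921/1067666423; -551776920/1067666423 -19038921/1067666423 3352812589/1067666423]
step 2: x' = [23266059594222/15035376569881, -14632052329411/15035376569881, -6574608492577/15035376569881], P' = [13751816305542/15035376569881 -5350419593691/15035376569881 -7748597714166/15035376569881; -5350419593691/15035376569881 10799222041146/15035376569881 -286270727877/15035376569881; -7748597714166/15035376569881 -286270727877/15035376569881 47024481364597/15035376569881]

step 0: x̄ = F·x = [3, 8, -5]
step 0: P̄ = F·P·Fᵀ + Q = [101 -6 -66; -6 45 -11; -66 -11 51]
step 0: y = z − H·x̄ = [16, 13]
step 0: S = H·P̄·Hᵀ + R = [428 66; 66 183]
step 0: K = P̄·Hᵀ·S⁻¹ = [-3055/6164 753/3082; -33/24656 -6057/12328; 8239/24656 -11/36984]
step 0: x' = x̄ + K·y = [-235/134, 853/536, 551/1608]
step 0: P' = (I − K·H)·P̄ = [1428/1541 -2259/6164 -3091/6164; -2259/6164 18171/24656 11/24656; -3091/6164 11/24656 238321/73968]
step 1: x̄ = F·x = [203/134, 13027/1608, -7003/1608]
step 1: P̄ = F·P·Fᵀ + Q = [74572/1541 -23635/6164 -203429/6164; -23635/6164 1323817/73968 -297961/73968; -203429/6164 -297961/73968 2054953/73968]
step 1: y = z − H·x̄ = [21115/1608, 14635/804]
step 1: S = H·P̄·Hᵀ + R = [14729065/73968 756577/36984; 756577/36984 1379293/18492]
step 1: K = P̄·Hᵀ·S⁻¹ = [-524422588/1067666423 253600076/1067666423; -2269731/1067666423 -511739614/1067666423; 374197587/1067666423 12692614/1067666423]
step 1: x' = x̄ + K·y = [-652657534/1067666423, -695306828/1067666423, 494917227/1067666423]
step 1: P' = (I − K·H)·P̄ = [976833939/1067666423 -380400114/1067666423 -551776920/1067666423; -380400114/1067666423 767609421/1067666423 -19038921/1067666423; -551776920/1067666423 -19038921/1067666423 3352812589/1067666423]
step 2: x̄ = F·x = [5528644767/1067666423, 72441719/1067666423, -3643113884/1067666423]
step 2: P̄ = F·P·Fᵀ + Q = [51438119473/1067666423 -3874477953/1067666423 -35094411969/1067666423; -3874477953/1067666423 18680384102/1067666423 -4319664351/1067666423; -35094411969/1067666423 -4319664351/1067666423 29520776114/1067666423]
step 2: y = z − H·x̄ = [8994398407/1067666423, 2280216284/1067666423]
step 2: S = H·P̄·Hᵀ + R = [212137949451/1067666423 21862856392/1067666423; 21862856392/1067666423 77924535677/1067666423]
step 2: K = P̄·Hᵀ·S⁻¹ = [-7384404339131/15035376569881 3566946395794/15035376569881; -32794284588/15035376569881 -7199481360764/15035376569881; 5261155385403/15035376569881 190847151918/15035376569881]
step 2: x' = x̄ + K·y = [23266059594222/15035376569881, -14632052329411/15035376569881, -6574608492577/15035376569881]
step 2: P' = (I − K·H)·P̄ = [13751816305542/15035376569881 -5350419593691/15035376569881 -7748597714166/15035376569881; -5350419593691/15035376569881 10799222041146/15035376569881 -286270727877/15035376569881; -7748597714166/15035376569881 -286270727877/15035376569881 47024481364597/15035376569881]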